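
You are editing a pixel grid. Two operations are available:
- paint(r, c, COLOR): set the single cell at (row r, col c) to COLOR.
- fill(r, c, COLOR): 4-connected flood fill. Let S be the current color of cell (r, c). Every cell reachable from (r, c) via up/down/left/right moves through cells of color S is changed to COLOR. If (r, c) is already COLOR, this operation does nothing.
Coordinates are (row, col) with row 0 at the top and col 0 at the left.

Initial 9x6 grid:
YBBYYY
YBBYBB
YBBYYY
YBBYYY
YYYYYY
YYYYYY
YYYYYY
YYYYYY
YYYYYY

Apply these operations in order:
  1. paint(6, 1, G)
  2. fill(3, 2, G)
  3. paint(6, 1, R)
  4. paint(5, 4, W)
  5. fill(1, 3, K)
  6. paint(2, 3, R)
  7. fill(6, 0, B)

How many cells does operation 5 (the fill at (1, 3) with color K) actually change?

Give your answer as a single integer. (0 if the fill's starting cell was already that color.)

After op 1 paint(6,1,G):
YBBYYY
YBBYBB
YBBYYY
YBBYYY
YYYYYY
YYYYYY
YGYYYY
YYYYYY
YYYYYY
After op 2 fill(3,2,G) [8 cells changed]:
YGGYYY
YGGYBB
YGGYYY
YGGYYY
YYYYYY
YYYYYY
YGYYYY
YYYYYY
YYYYYY
After op 3 paint(6,1,R):
YGGYYY
YGGYBB
YGGYYY
YGGYYY
YYYYYY
YYYYYY
YRYYYY
YYYYYY
YYYYYY
After op 4 paint(5,4,W):
YGGYYY
YGGYBB
YGGYYY
YGGYYY
YYYYYY
YYYYWY
YRYYYY
YYYYYY
YYYYYY
After op 5 fill(1,3,K) [42 cells changed]:
KGGKKK
KGGKBB
KGGKKK
KGGKKK
KKKKKK
KKKKWK
KRKKKK
KKKKKK
KKKKKK

Answer: 42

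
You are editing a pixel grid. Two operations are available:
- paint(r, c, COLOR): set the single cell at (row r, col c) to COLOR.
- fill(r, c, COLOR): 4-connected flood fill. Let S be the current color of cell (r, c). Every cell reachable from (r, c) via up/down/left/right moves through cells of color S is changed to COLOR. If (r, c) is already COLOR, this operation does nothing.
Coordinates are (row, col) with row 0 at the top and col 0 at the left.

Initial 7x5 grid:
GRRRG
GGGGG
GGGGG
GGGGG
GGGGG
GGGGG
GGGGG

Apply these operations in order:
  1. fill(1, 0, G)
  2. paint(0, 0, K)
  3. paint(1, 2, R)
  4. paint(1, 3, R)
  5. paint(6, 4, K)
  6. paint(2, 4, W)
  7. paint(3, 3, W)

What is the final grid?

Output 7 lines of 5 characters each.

Answer: KRRRG
GGRRG
GGGGW
GGGWG
GGGGG
GGGGG
GGGGK

Derivation:
After op 1 fill(1,0,G) [0 cells changed]:
GRRRG
GGGGG
GGGGG
GGGGG
GGGGG
GGGGG
GGGGG
After op 2 paint(0,0,K):
KRRRG
GGGGG
GGGGG
GGGGG
GGGGG
GGGGG
GGGGG
After op 3 paint(1,2,R):
KRRRG
GGRGG
GGGGG
GGGGG
GGGGG
GGGGG
GGGGG
After op 4 paint(1,3,R):
KRRRG
GGRRG
GGGGG
GGGGG
GGGGG
GGGGG
GGGGG
After op 5 paint(6,4,K):
KRRRG
GGRRG
GGGGG
GGGGG
GGGGG
GGGGG
GGGGK
After op 6 paint(2,4,W):
KRRRG
GGRRG
GGGGW
GGGGG
GGGGG
GGGGG
GGGGK
After op 7 paint(3,3,W):
KRRRG
GGRRG
GGGGW
GGGWG
GGGGG
GGGGG
GGGGK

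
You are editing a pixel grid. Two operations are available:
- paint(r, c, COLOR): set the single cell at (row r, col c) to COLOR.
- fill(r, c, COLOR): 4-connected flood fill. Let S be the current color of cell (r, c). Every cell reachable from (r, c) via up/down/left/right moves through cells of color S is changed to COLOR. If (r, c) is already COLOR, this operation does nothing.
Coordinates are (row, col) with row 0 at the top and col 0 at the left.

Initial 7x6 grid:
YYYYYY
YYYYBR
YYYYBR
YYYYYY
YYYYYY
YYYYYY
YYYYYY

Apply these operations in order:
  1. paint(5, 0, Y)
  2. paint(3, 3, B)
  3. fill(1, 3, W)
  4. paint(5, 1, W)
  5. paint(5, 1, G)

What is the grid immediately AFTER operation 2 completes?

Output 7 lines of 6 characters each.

Answer: YYYYYY
YYYYBR
YYYYBR
YYYBYY
YYYYYY
YYYYYY
YYYYYY

Derivation:
After op 1 paint(5,0,Y):
YYYYYY
YYYYBR
YYYYBR
YYYYYY
YYYYYY
YYYYYY
YYYYYY
After op 2 paint(3,3,B):
YYYYYY
YYYYBR
YYYYBR
YYYBYY
YYYYYY
YYYYYY
YYYYYY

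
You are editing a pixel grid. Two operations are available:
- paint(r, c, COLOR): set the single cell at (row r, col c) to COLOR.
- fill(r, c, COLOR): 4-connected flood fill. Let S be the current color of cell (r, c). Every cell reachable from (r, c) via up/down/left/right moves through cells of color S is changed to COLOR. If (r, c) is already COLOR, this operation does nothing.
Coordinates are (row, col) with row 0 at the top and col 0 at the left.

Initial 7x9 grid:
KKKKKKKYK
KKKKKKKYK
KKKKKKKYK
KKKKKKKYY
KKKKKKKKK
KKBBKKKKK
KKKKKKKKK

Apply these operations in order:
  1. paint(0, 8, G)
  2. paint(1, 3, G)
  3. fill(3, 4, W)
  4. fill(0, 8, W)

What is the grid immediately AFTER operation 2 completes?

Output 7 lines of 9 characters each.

Answer: KKKKKKKYG
KKKGKKKYK
KKKKKKKYK
KKKKKKKYY
KKKKKKKKK
KKBBKKKKK
KKKKKKKKK

Derivation:
After op 1 paint(0,8,G):
KKKKKKKYG
KKKKKKKYK
KKKKKKKYK
KKKKKKKYY
KKKKKKKKK
KKBBKKKKK
KKKKKKKKK
After op 2 paint(1,3,G):
KKKKKKKYG
KKKGKKKYK
KKKKKKKYK
KKKKKKKYY
KKKKKKKKK
KKBBKKKKK
KKKKKKKKK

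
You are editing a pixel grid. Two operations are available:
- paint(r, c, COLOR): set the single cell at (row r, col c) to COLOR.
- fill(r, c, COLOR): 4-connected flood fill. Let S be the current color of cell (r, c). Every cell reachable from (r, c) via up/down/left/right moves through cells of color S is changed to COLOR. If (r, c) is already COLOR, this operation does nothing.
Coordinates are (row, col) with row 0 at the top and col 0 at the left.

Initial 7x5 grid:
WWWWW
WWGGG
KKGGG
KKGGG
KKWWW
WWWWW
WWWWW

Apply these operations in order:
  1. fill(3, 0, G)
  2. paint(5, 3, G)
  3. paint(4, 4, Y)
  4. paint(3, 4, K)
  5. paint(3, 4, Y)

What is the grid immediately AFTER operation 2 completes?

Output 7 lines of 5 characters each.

After op 1 fill(3,0,G) [6 cells changed]:
WWWWW
WWGGG
GGGGG
GGGGG
GGWWW
WWWWW
WWWWW
After op 2 paint(5,3,G):
WWWWW
WWGGG
GGGGG
GGGGG
GGWWW
WWWGW
WWWWW

Answer: WWWWW
WWGGG
GGGGG
GGGGG
GGWWW
WWWGW
WWWWW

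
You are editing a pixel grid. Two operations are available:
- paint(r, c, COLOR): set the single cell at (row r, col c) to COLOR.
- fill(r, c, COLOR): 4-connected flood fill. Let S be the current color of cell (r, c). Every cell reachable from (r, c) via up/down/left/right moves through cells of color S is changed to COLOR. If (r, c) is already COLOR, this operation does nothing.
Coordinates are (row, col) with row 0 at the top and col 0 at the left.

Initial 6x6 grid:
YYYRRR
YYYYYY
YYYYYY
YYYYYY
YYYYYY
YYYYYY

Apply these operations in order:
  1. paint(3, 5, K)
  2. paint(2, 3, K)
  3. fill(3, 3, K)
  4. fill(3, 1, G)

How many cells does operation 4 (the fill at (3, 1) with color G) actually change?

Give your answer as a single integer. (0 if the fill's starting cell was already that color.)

After op 1 paint(3,5,K):
YYYRRR
YYYYYY
YYYYYY
YYYYYK
YYYYYY
YYYYYY
After op 2 paint(2,3,K):
YYYRRR
YYYYYY
YYYKYY
YYYYYK
YYYYYY
YYYYYY
After op 3 fill(3,3,K) [31 cells changed]:
KKKRRR
KKKKKK
KKKKKK
KKKKKK
KKKKKK
KKKKKK
After op 4 fill(3,1,G) [33 cells changed]:
GGGRRR
GGGGGG
GGGGGG
GGGGGG
GGGGGG
GGGGGG

Answer: 33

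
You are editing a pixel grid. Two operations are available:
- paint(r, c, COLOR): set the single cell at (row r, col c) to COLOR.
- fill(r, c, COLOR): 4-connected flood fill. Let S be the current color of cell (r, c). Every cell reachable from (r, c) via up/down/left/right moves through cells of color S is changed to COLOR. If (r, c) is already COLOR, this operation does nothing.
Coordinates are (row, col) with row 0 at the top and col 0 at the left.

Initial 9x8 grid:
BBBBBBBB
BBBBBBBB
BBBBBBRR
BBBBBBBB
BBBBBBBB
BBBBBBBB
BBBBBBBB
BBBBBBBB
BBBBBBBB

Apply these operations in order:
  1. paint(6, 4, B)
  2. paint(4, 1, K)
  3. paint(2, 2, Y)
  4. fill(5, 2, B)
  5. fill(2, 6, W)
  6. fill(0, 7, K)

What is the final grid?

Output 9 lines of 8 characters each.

After op 1 paint(6,4,B):
BBBBBBBB
BBBBBBBB
BBBBBBRR
BBBBBBBB
BBBBBBBB
BBBBBBBB
BBBBBBBB
BBBBBBBB
BBBBBBBB
After op 2 paint(4,1,K):
BBBBBBBB
BBBBBBBB
BBBBBBRR
BBBBBBBB
BKBBBBBB
BBBBBBBB
BBBBBBBB
BBBBBBBB
BBBBBBBB
After op 3 paint(2,2,Y):
BBBBBBBB
BBBBBBBB
BBYBBBRR
BBBBBBBB
BKBBBBBB
BBBBBBBB
BBBBBBBB
BBBBBBBB
BBBBBBBB
After op 4 fill(5,2,B) [0 cells changed]:
BBBBBBBB
BBBBBBBB
BBYBBBRR
BBBBBBBB
BKBBBBBB
BBBBBBBB
BBBBBBBB
BBBBBBBB
BBBBBBBB
After op 5 fill(2,6,W) [2 cells changed]:
BBBBBBBB
BBBBBBBB
BBYBBBWW
BBBBBBBB
BKBBBBBB
BBBBBBBB
BBBBBBBB
BBBBBBBB
BBBBBBBB
After op 6 fill(0,7,K) [68 cells changed]:
KKKKKKKK
KKKKKKKK
KKYKKKWW
KKKKKKKK
KKKKKKKK
KKKKKKKK
KKKKKKKK
KKKKKKKK
KKKKKKKK

Answer: KKKKKKKK
KKKKKKKK
KKYKKKWW
KKKKKKKK
KKKKKKKK
KKKKKKKK
KKKKKKKK
KKKKKKKK
KKKKKKKK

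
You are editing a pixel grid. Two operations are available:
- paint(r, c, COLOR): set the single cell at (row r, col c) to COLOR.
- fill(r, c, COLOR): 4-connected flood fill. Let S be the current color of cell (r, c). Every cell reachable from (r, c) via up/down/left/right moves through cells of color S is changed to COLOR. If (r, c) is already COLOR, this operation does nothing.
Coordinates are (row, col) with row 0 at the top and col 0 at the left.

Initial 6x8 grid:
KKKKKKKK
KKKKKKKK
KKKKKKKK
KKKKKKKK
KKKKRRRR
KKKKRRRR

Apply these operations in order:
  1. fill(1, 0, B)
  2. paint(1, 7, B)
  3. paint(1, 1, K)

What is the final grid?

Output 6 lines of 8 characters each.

After op 1 fill(1,0,B) [40 cells changed]:
BBBBBBBB
BBBBBBBB
BBBBBBBB
BBBBBBBB
BBBBRRRR
BBBBRRRR
After op 2 paint(1,7,B):
BBBBBBBB
BBBBBBBB
BBBBBBBB
BBBBBBBB
BBBBRRRR
BBBBRRRR
After op 3 paint(1,1,K):
BBBBBBBB
BKBBBBBB
BBBBBBBB
BBBBBBBB
BBBBRRRR
BBBBRRRR

Answer: BBBBBBBB
BKBBBBBB
BBBBBBBB
BBBBBBBB
BBBBRRRR
BBBBRRRR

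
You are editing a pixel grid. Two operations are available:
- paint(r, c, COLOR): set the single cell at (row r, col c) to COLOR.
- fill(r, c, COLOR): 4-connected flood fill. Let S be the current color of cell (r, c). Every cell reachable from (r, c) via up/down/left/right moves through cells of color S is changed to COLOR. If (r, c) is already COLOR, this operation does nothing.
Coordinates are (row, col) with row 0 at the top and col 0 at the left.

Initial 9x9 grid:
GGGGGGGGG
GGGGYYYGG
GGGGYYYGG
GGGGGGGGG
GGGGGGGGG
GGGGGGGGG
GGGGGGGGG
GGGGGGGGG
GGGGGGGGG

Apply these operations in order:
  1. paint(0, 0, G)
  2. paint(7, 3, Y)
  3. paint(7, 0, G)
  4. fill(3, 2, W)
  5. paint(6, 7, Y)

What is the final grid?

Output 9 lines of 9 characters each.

After op 1 paint(0,0,G):
GGGGGGGGG
GGGGYYYGG
GGGGYYYGG
GGGGGGGGG
GGGGGGGGG
GGGGGGGGG
GGGGGGGGG
GGGGGGGGG
GGGGGGGGG
After op 2 paint(7,3,Y):
GGGGGGGGG
GGGGYYYGG
GGGGYYYGG
GGGGGGGGG
GGGGGGGGG
GGGGGGGGG
GGGGGGGGG
GGGYGGGGG
GGGGGGGGG
After op 3 paint(7,0,G):
GGGGGGGGG
GGGGYYYGG
GGGGYYYGG
GGGGGGGGG
GGGGGGGGG
GGGGGGGGG
GGGGGGGGG
GGGYGGGGG
GGGGGGGGG
After op 4 fill(3,2,W) [74 cells changed]:
WWWWWWWWW
WWWWYYYWW
WWWWYYYWW
WWWWWWWWW
WWWWWWWWW
WWWWWWWWW
WWWWWWWWW
WWWYWWWWW
WWWWWWWWW
After op 5 paint(6,7,Y):
WWWWWWWWW
WWWWYYYWW
WWWWYYYWW
WWWWWWWWW
WWWWWWWWW
WWWWWWWWW
WWWWWWWYW
WWWYWWWWW
WWWWWWWWW

Answer: WWWWWWWWW
WWWWYYYWW
WWWWYYYWW
WWWWWWWWW
WWWWWWWWW
WWWWWWWWW
WWWWWWWYW
WWWYWWWWW
WWWWWWWWW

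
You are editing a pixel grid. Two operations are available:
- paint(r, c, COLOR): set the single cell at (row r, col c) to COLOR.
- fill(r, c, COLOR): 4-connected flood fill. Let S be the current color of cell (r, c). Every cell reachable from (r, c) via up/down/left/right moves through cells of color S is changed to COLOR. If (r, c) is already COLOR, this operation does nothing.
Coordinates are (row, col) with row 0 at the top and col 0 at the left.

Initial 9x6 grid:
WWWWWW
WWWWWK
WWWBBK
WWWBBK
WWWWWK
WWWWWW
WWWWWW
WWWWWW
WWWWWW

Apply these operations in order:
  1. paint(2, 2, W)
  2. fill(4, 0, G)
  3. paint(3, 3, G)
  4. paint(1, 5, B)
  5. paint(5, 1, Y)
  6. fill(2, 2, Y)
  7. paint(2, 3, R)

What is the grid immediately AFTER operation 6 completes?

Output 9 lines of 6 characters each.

After op 1 paint(2,2,W):
WWWWWW
WWWWWK
WWWBBK
WWWBBK
WWWWWK
WWWWWW
WWWWWW
WWWWWW
WWWWWW
After op 2 fill(4,0,G) [46 cells changed]:
GGGGGG
GGGGGK
GGGBBK
GGGBBK
GGGGGK
GGGGGG
GGGGGG
GGGGGG
GGGGGG
After op 3 paint(3,3,G):
GGGGGG
GGGGGK
GGGBBK
GGGGBK
GGGGGK
GGGGGG
GGGGGG
GGGGGG
GGGGGG
After op 4 paint(1,5,B):
GGGGGG
GGGGGB
GGGBBK
GGGGBK
GGGGGK
GGGGGG
GGGGGG
GGGGGG
GGGGGG
After op 5 paint(5,1,Y):
GGGGGG
GGGGGB
GGGBBK
GGGGBK
GGGGGK
GYGGGG
GGGGGG
GGGGGG
GGGGGG
After op 6 fill(2,2,Y) [46 cells changed]:
YYYYYY
YYYYYB
YYYBBK
YYYYBK
YYYYYK
YYYYYY
YYYYYY
YYYYYY
YYYYYY

Answer: YYYYYY
YYYYYB
YYYBBK
YYYYBK
YYYYYK
YYYYYY
YYYYYY
YYYYYY
YYYYYY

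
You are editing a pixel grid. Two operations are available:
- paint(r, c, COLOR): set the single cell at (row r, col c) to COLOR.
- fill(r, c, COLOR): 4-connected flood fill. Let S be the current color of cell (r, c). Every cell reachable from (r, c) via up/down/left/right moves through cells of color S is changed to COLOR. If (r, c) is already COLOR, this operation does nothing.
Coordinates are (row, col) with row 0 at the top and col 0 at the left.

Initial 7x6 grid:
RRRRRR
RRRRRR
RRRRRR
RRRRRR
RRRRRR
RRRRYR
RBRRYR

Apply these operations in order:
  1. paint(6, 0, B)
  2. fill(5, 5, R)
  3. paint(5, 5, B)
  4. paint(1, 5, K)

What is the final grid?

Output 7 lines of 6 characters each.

After op 1 paint(6,0,B):
RRRRRR
RRRRRR
RRRRRR
RRRRRR
RRRRRR
RRRRYR
BBRRYR
After op 2 fill(5,5,R) [0 cells changed]:
RRRRRR
RRRRRR
RRRRRR
RRRRRR
RRRRRR
RRRRYR
BBRRYR
After op 3 paint(5,5,B):
RRRRRR
RRRRRR
RRRRRR
RRRRRR
RRRRRR
RRRRYB
BBRRYR
After op 4 paint(1,5,K):
RRRRRR
RRRRRK
RRRRRR
RRRRRR
RRRRRR
RRRRYB
BBRRYR

Answer: RRRRRR
RRRRRK
RRRRRR
RRRRRR
RRRRRR
RRRRYB
BBRRYR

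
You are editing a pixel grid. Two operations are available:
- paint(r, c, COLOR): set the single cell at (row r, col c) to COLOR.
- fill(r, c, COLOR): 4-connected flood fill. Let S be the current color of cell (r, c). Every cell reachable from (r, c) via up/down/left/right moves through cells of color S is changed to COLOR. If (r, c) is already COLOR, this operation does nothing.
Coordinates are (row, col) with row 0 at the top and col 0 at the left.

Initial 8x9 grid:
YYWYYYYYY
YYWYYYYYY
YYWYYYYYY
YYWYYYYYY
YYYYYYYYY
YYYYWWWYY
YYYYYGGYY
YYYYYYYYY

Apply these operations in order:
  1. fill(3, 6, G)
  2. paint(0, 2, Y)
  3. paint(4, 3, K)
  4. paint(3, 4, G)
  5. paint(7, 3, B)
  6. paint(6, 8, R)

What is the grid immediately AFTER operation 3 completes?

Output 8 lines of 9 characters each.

After op 1 fill(3,6,G) [63 cells changed]:
GGWGGGGGG
GGWGGGGGG
GGWGGGGGG
GGWGGGGGG
GGGGGGGGG
GGGGWWWGG
GGGGGGGGG
GGGGGGGGG
After op 2 paint(0,2,Y):
GGYGGGGGG
GGWGGGGGG
GGWGGGGGG
GGWGGGGGG
GGGGGGGGG
GGGGWWWGG
GGGGGGGGG
GGGGGGGGG
After op 3 paint(4,3,K):
GGYGGGGGG
GGWGGGGGG
GGWGGGGGG
GGWGGGGGG
GGGKGGGGG
GGGGWWWGG
GGGGGGGGG
GGGGGGGGG

Answer: GGYGGGGGG
GGWGGGGGG
GGWGGGGGG
GGWGGGGGG
GGGKGGGGG
GGGGWWWGG
GGGGGGGGG
GGGGGGGGG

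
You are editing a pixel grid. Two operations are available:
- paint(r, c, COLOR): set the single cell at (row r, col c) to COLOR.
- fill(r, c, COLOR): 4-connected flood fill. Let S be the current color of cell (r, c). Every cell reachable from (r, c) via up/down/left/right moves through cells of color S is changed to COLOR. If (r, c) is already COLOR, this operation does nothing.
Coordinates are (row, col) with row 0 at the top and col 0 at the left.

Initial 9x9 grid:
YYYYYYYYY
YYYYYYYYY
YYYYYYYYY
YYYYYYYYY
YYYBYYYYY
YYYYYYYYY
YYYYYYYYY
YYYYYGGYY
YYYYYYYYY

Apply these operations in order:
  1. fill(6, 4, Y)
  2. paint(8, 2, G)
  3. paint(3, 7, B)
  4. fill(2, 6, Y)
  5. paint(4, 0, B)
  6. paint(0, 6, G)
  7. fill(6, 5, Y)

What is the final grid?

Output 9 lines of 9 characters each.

After op 1 fill(6,4,Y) [0 cells changed]:
YYYYYYYYY
YYYYYYYYY
YYYYYYYYY
YYYYYYYYY
YYYBYYYYY
YYYYYYYYY
YYYYYYYYY
YYYYYGGYY
YYYYYYYYY
After op 2 paint(8,2,G):
YYYYYYYYY
YYYYYYYYY
YYYYYYYYY
YYYYYYYYY
YYYBYYYYY
YYYYYYYYY
YYYYYYYYY
YYYYYGGYY
YYGYYYYYY
After op 3 paint(3,7,B):
YYYYYYYYY
YYYYYYYYY
YYYYYYYYY
YYYYYYYBY
YYYBYYYYY
YYYYYYYYY
YYYYYYYYY
YYYYYGGYY
YYGYYYYYY
After op 4 fill(2,6,Y) [0 cells changed]:
YYYYYYYYY
YYYYYYYYY
YYYYYYYYY
YYYYYYYBY
YYYBYYYYY
YYYYYYYYY
YYYYYYYYY
YYYYYGGYY
YYGYYYYYY
After op 5 paint(4,0,B):
YYYYYYYYY
YYYYYYYYY
YYYYYYYYY
YYYYYYYBY
BYYBYYYYY
YYYYYYYYY
YYYYYYYYY
YYYYYGGYY
YYGYYYYYY
After op 6 paint(0,6,G):
YYYYYYGYY
YYYYYYYYY
YYYYYYYYY
YYYYYYYBY
BYYBYYYYY
YYYYYYYYY
YYYYYYYYY
YYYYYGGYY
YYGYYYYYY
After op 7 fill(6,5,Y) [0 cells changed]:
YYYYYYGYY
YYYYYYYYY
YYYYYYYYY
YYYYYYYBY
BYYBYYYYY
YYYYYYYYY
YYYYYYYYY
YYYYYGGYY
YYGYYYYYY

Answer: YYYYYYGYY
YYYYYYYYY
YYYYYYYYY
YYYYYYYBY
BYYBYYYYY
YYYYYYYYY
YYYYYYYYY
YYYYYGGYY
YYGYYYYYY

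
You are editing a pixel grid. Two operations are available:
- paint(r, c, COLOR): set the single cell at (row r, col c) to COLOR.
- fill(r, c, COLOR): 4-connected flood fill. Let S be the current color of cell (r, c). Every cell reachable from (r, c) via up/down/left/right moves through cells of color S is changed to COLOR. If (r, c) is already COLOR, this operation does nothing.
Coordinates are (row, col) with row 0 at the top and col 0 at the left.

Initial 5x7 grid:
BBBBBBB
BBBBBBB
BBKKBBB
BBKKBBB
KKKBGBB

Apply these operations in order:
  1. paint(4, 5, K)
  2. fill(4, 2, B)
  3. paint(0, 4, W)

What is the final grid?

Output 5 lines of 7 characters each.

After op 1 paint(4,5,K):
BBBBBBB
BBBBBBB
BBKKBBB
BBKKBBB
KKKBGKB
After op 2 fill(4,2,B) [7 cells changed]:
BBBBBBB
BBBBBBB
BBBBBBB
BBBBBBB
BBBBGKB
After op 3 paint(0,4,W):
BBBBWBB
BBBBBBB
BBBBBBB
BBBBBBB
BBBBGKB

Answer: BBBBWBB
BBBBBBB
BBBBBBB
BBBBBBB
BBBBGKB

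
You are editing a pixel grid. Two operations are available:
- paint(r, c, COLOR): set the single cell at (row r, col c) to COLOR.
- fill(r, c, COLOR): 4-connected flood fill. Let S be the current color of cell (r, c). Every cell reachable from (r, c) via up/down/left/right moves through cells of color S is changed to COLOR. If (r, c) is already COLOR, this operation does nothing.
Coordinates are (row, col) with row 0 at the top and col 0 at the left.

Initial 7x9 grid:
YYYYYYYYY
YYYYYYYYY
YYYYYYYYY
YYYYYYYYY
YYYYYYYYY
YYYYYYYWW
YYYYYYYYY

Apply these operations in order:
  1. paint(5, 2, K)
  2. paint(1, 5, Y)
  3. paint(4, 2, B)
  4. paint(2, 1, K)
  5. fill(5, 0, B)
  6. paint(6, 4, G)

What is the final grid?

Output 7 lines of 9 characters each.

Answer: BBBBBBBBB
BBBBBBBBB
BKBBBBBBB
BBBBBBBBB
BBBBBBBBB
BBKBBBBWW
BBBBGBBBB

Derivation:
After op 1 paint(5,2,K):
YYYYYYYYY
YYYYYYYYY
YYYYYYYYY
YYYYYYYYY
YYYYYYYYY
YYKYYYYWW
YYYYYYYYY
After op 2 paint(1,5,Y):
YYYYYYYYY
YYYYYYYYY
YYYYYYYYY
YYYYYYYYY
YYYYYYYYY
YYKYYYYWW
YYYYYYYYY
After op 3 paint(4,2,B):
YYYYYYYYY
YYYYYYYYY
YYYYYYYYY
YYYYYYYYY
YYBYYYYYY
YYKYYYYWW
YYYYYYYYY
After op 4 paint(2,1,K):
YYYYYYYYY
YYYYYYYYY
YKYYYYYYY
YYYYYYYYY
YYBYYYYYY
YYKYYYYWW
YYYYYYYYY
After op 5 fill(5,0,B) [58 cells changed]:
BBBBBBBBB
BBBBBBBBB
BKBBBBBBB
BBBBBBBBB
BBBBBBBBB
BBKBBBBWW
BBBBBBBBB
After op 6 paint(6,4,G):
BBBBBBBBB
BBBBBBBBB
BKBBBBBBB
BBBBBBBBB
BBBBBBBBB
BBKBBBBWW
BBBBGBBBB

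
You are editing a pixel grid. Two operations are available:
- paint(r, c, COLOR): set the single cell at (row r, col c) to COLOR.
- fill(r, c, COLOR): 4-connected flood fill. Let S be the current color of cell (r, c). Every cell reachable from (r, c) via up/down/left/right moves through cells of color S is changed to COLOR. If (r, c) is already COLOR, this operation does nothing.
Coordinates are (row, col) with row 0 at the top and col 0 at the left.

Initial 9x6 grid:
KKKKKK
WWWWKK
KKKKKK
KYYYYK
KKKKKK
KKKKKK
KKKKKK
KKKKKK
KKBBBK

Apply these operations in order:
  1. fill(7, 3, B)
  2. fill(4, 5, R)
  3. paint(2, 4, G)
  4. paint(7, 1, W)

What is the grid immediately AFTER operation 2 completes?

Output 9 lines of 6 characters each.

After op 1 fill(7,3,B) [43 cells changed]:
BBBBBB
WWWWBB
BBBBBB
BYYYYB
BBBBBB
BBBBBB
BBBBBB
BBBBBB
BBBBBB
After op 2 fill(4,5,R) [46 cells changed]:
RRRRRR
WWWWRR
RRRRRR
RYYYYR
RRRRRR
RRRRRR
RRRRRR
RRRRRR
RRRRRR

Answer: RRRRRR
WWWWRR
RRRRRR
RYYYYR
RRRRRR
RRRRRR
RRRRRR
RRRRRR
RRRRRR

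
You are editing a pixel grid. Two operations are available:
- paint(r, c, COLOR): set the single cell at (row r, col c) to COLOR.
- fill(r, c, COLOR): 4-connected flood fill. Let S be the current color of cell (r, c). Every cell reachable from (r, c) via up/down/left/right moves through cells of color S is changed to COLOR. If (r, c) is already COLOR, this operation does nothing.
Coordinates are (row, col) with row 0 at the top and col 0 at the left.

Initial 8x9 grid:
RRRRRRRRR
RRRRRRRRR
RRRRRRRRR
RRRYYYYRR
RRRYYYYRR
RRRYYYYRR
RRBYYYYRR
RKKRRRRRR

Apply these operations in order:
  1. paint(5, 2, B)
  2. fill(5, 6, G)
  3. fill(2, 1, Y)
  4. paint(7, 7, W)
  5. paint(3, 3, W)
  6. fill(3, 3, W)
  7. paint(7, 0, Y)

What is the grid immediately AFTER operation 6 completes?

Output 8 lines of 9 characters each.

Answer: YYYYYYYYY
YYYYYYYYY
YYYYYYYYY
YYYWGGGYY
YYYGGGGYY
YYBGGGGYY
YYBGGGGYY
YKKYYYYWY

Derivation:
After op 1 paint(5,2,B):
RRRRRRRRR
RRRRRRRRR
RRRRRRRRR
RRRYYYYRR
RRRYYYYRR
RRBYYYYRR
RRBYYYYRR
RKKRRRRRR
After op 2 fill(5,6,G) [16 cells changed]:
RRRRRRRRR
RRRRRRRRR
RRRRRRRRR
RRRGGGGRR
RRRGGGGRR
RRBGGGGRR
RRBGGGGRR
RKKRRRRRR
After op 3 fill(2,1,Y) [52 cells changed]:
YYYYYYYYY
YYYYYYYYY
YYYYYYYYY
YYYGGGGYY
YYYGGGGYY
YYBGGGGYY
YYBGGGGYY
YKKYYYYYY
After op 4 paint(7,7,W):
YYYYYYYYY
YYYYYYYYY
YYYYYYYYY
YYYGGGGYY
YYYGGGGYY
YYBGGGGYY
YYBGGGGYY
YKKYYYYWY
After op 5 paint(3,3,W):
YYYYYYYYY
YYYYYYYYY
YYYYYYYYY
YYYWGGGYY
YYYGGGGYY
YYBGGGGYY
YYBGGGGYY
YKKYYYYWY
After op 6 fill(3,3,W) [0 cells changed]:
YYYYYYYYY
YYYYYYYYY
YYYYYYYYY
YYYWGGGYY
YYYGGGGYY
YYBGGGGYY
YYBGGGGYY
YKKYYYYWY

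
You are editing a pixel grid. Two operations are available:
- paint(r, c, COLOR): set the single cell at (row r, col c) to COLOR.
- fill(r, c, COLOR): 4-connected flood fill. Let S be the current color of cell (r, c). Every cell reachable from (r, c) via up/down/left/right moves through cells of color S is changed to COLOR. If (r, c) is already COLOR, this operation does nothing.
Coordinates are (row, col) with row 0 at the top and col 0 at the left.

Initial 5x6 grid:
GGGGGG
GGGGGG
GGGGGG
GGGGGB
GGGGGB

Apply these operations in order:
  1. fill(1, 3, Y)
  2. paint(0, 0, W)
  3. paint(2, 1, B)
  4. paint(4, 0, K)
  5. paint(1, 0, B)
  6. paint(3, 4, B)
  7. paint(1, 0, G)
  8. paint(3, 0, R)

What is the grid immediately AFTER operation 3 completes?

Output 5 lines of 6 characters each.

Answer: WYYYYY
YYYYYY
YBYYYY
YYYYYB
YYYYYB

Derivation:
After op 1 fill(1,3,Y) [28 cells changed]:
YYYYYY
YYYYYY
YYYYYY
YYYYYB
YYYYYB
After op 2 paint(0,0,W):
WYYYYY
YYYYYY
YYYYYY
YYYYYB
YYYYYB
After op 3 paint(2,1,B):
WYYYYY
YYYYYY
YBYYYY
YYYYYB
YYYYYB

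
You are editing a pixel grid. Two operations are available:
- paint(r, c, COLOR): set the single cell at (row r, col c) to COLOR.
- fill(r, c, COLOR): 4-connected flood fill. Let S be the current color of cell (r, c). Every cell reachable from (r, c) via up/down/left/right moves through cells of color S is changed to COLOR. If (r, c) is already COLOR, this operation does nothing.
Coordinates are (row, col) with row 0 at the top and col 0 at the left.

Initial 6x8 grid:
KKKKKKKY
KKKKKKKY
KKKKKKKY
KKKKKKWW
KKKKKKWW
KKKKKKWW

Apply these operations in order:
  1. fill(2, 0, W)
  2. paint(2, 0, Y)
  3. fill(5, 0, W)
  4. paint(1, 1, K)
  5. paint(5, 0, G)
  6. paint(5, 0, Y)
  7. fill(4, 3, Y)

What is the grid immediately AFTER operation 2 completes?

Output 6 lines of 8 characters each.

After op 1 fill(2,0,W) [39 cells changed]:
WWWWWWWY
WWWWWWWY
WWWWWWWY
WWWWWWWW
WWWWWWWW
WWWWWWWW
After op 2 paint(2,0,Y):
WWWWWWWY
WWWWWWWY
YWWWWWWY
WWWWWWWW
WWWWWWWW
WWWWWWWW

Answer: WWWWWWWY
WWWWWWWY
YWWWWWWY
WWWWWWWW
WWWWWWWW
WWWWWWWW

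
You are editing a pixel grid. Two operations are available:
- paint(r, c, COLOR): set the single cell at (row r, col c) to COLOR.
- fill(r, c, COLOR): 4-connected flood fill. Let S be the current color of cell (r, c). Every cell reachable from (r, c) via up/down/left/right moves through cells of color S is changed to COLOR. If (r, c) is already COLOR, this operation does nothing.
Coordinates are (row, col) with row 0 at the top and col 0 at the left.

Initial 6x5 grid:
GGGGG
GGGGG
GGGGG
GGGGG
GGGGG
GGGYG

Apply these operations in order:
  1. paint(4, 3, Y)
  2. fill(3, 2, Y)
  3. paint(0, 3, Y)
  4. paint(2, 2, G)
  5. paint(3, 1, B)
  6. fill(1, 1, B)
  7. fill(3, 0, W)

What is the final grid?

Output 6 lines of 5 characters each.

Answer: WWWWW
WWWWW
WWGWW
WWWWW
WWWWW
WWWWW

Derivation:
After op 1 paint(4,3,Y):
GGGGG
GGGGG
GGGGG
GGGGG
GGGYG
GGGYG
After op 2 fill(3,2,Y) [28 cells changed]:
YYYYY
YYYYY
YYYYY
YYYYY
YYYYY
YYYYY
After op 3 paint(0,3,Y):
YYYYY
YYYYY
YYYYY
YYYYY
YYYYY
YYYYY
After op 4 paint(2,2,G):
YYYYY
YYYYY
YYGYY
YYYYY
YYYYY
YYYYY
After op 5 paint(3,1,B):
YYYYY
YYYYY
YYGYY
YBYYY
YYYYY
YYYYY
After op 6 fill(1,1,B) [28 cells changed]:
BBBBB
BBBBB
BBGBB
BBBBB
BBBBB
BBBBB
After op 7 fill(3,0,W) [29 cells changed]:
WWWWW
WWWWW
WWGWW
WWWWW
WWWWW
WWWWW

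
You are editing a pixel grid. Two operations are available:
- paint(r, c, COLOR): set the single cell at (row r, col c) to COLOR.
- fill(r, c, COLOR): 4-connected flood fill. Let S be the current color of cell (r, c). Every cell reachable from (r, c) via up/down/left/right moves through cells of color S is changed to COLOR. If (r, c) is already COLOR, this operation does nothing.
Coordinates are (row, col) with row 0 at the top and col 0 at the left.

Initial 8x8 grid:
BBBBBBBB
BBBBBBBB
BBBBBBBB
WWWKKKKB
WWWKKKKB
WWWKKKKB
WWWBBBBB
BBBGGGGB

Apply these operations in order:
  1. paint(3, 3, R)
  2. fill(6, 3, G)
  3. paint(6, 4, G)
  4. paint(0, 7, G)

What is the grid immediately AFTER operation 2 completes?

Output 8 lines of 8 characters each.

After op 1 paint(3,3,R):
BBBBBBBB
BBBBBBBB
BBBBBBBB
WWWRKKKB
WWWKKKKB
WWWKKKKB
WWWBBBBB
BBBGGGGB
After op 2 fill(6,3,G) [33 cells changed]:
GGGGGGGG
GGGGGGGG
GGGGGGGG
WWWRKKKG
WWWKKKKG
WWWKKKKG
WWWGGGGG
BBBGGGGG

Answer: GGGGGGGG
GGGGGGGG
GGGGGGGG
WWWRKKKG
WWWKKKKG
WWWKKKKG
WWWGGGGG
BBBGGGGG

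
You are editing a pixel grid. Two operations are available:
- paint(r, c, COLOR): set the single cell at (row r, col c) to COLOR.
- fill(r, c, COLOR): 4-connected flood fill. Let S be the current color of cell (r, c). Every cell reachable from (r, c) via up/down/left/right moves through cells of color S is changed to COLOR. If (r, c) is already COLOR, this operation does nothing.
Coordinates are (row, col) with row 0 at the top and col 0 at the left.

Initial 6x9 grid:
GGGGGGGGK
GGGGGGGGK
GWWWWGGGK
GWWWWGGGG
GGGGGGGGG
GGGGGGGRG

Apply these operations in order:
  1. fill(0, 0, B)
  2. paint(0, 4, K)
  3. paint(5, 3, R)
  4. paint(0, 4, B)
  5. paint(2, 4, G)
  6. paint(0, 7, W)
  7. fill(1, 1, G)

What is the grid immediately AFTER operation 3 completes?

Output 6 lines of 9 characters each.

After op 1 fill(0,0,B) [42 cells changed]:
BBBBBBBBK
BBBBBBBBK
BWWWWBBBK
BWWWWBBBB
BBBBBBBBB
BBBBBBBRB
After op 2 paint(0,4,K):
BBBBKBBBK
BBBBBBBBK
BWWWWBBBK
BWWWWBBBB
BBBBBBBBB
BBBBBBBRB
After op 3 paint(5,3,R):
BBBBKBBBK
BBBBBBBBK
BWWWWBBBK
BWWWWBBBB
BBBBBBBBB
BBBRBBBRB

Answer: BBBBKBBBK
BBBBBBBBK
BWWWWBBBK
BWWWWBBBB
BBBBBBBBB
BBBRBBBRB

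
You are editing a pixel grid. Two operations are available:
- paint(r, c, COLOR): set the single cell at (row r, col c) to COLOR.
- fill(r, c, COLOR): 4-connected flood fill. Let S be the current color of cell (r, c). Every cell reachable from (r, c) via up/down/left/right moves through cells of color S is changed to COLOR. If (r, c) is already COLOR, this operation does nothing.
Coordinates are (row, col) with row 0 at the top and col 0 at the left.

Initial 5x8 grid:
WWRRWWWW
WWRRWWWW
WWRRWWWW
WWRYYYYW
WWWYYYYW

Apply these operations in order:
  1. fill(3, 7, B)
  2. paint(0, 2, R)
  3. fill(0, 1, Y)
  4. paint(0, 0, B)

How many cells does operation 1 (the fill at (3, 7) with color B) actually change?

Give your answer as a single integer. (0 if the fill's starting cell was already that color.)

After op 1 fill(3,7,B) [14 cells changed]:
WWRRBBBB
WWRRBBBB
WWRRBBBB
WWRYYYYB
WWWYYYYB

Answer: 14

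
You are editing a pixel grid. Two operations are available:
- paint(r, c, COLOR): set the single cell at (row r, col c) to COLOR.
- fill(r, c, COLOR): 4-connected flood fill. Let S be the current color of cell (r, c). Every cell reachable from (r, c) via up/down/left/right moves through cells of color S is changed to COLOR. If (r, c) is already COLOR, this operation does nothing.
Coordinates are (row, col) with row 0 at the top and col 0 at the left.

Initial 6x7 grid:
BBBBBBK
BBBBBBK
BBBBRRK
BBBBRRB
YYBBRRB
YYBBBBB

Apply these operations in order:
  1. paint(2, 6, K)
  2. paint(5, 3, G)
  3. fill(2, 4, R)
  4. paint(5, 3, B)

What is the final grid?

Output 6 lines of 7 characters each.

Answer: BBBBBBK
BBBBBBK
BBBBRRK
BBBBRRB
YYBBRRB
YYBBBBB

Derivation:
After op 1 paint(2,6,K):
BBBBBBK
BBBBBBK
BBBBRRK
BBBBRRB
YYBBRRB
YYBBBBB
After op 2 paint(5,3,G):
BBBBBBK
BBBBBBK
BBBBRRK
BBBBRRB
YYBBRRB
YYBGBBB
After op 3 fill(2,4,R) [0 cells changed]:
BBBBBBK
BBBBBBK
BBBBRRK
BBBBRRB
YYBBRRB
YYBGBBB
After op 4 paint(5,3,B):
BBBBBBK
BBBBBBK
BBBBRRK
BBBBRRB
YYBBRRB
YYBBBBB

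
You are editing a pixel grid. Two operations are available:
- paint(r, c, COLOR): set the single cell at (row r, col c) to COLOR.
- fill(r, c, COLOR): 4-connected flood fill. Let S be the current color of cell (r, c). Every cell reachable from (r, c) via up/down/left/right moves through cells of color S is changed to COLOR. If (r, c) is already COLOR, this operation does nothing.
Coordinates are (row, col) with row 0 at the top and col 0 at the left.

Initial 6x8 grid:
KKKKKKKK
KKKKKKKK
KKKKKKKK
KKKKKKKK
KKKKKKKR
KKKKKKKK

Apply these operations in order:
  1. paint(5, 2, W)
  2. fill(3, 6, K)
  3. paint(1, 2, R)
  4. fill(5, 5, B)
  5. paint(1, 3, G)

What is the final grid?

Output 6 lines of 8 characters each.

Answer: BBBBBBBB
BBRGBBBB
BBBBBBBB
BBBBBBBB
BBBBBBBR
BBWBBBBB

Derivation:
After op 1 paint(5,2,W):
KKKKKKKK
KKKKKKKK
KKKKKKKK
KKKKKKKK
KKKKKKKR
KKWKKKKK
After op 2 fill(3,6,K) [0 cells changed]:
KKKKKKKK
KKKKKKKK
KKKKKKKK
KKKKKKKK
KKKKKKKR
KKWKKKKK
After op 3 paint(1,2,R):
KKKKKKKK
KKRKKKKK
KKKKKKKK
KKKKKKKK
KKKKKKKR
KKWKKKKK
After op 4 fill(5,5,B) [45 cells changed]:
BBBBBBBB
BBRBBBBB
BBBBBBBB
BBBBBBBB
BBBBBBBR
BBWBBBBB
After op 5 paint(1,3,G):
BBBBBBBB
BBRGBBBB
BBBBBBBB
BBBBBBBB
BBBBBBBR
BBWBBBBB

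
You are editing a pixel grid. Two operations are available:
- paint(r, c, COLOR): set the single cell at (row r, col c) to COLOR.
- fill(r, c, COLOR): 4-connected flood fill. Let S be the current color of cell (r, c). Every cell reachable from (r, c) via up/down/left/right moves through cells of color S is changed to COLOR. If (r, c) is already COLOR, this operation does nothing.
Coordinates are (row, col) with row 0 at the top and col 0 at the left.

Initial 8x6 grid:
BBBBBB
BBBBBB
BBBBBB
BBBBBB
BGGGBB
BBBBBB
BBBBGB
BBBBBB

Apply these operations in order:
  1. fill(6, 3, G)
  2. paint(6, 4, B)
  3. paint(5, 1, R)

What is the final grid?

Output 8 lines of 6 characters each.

Answer: GGGGGG
GGGGGG
GGGGGG
GGGGGG
GGGGGG
GRGGGG
GGGGBG
GGGGGG

Derivation:
After op 1 fill(6,3,G) [44 cells changed]:
GGGGGG
GGGGGG
GGGGGG
GGGGGG
GGGGGG
GGGGGG
GGGGGG
GGGGGG
After op 2 paint(6,4,B):
GGGGGG
GGGGGG
GGGGGG
GGGGGG
GGGGGG
GGGGGG
GGGGBG
GGGGGG
After op 3 paint(5,1,R):
GGGGGG
GGGGGG
GGGGGG
GGGGGG
GGGGGG
GRGGGG
GGGGBG
GGGGGG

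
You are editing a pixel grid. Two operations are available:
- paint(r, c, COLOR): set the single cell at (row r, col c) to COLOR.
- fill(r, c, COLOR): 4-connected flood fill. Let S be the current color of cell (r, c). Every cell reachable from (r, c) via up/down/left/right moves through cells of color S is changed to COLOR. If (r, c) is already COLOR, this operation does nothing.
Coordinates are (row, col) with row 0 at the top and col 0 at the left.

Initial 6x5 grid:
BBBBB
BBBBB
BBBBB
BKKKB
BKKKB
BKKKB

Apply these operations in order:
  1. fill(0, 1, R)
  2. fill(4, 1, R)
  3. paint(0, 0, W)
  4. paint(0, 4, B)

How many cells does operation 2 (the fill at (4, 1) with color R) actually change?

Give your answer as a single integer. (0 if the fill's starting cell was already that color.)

Answer: 9

Derivation:
After op 1 fill(0,1,R) [21 cells changed]:
RRRRR
RRRRR
RRRRR
RKKKR
RKKKR
RKKKR
After op 2 fill(4,1,R) [9 cells changed]:
RRRRR
RRRRR
RRRRR
RRRRR
RRRRR
RRRRR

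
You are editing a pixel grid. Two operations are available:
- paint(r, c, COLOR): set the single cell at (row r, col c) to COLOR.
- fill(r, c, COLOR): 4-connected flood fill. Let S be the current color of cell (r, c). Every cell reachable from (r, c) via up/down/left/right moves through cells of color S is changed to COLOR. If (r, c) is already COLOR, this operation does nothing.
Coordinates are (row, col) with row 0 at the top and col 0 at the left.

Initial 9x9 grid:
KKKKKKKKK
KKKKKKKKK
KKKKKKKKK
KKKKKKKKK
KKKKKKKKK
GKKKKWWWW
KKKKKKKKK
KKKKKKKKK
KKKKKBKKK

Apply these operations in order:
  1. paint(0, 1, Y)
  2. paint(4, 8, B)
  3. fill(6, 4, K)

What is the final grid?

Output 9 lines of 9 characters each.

After op 1 paint(0,1,Y):
KYKKKKKKK
KKKKKKKKK
KKKKKKKKK
KKKKKKKKK
KKKKKKKKK
GKKKKWWWW
KKKKKKKKK
KKKKKKKKK
KKKKKBKKK
After op 2 paint(4,8,B):
KYKKKKKKK
KKKKKKKKK
KKKKKKKKK
KKKKKKKKK
KKKKKKKKB
GKKKKWWWW
KKKKKKKKK
KKKKKKKKK
KKKKKBKKK
After op 3 fill(6,4,K) [0 cells changed]:
KYKKKKKKK
KKKKKKKKK
KKKKKKKKK
KKKKKKKKK
KKKKKKKKB
GKKKKWWWW
KKKKKKKKK
KKKKKKKKK
KKKKKBKKK

Answer: KYKKKKKKK
KKKKKKKKK
KKKKKKKKK
KKKKKKKKK
KKKKKKKKB
GKKKKWWWW
KKKKKKKKK
KKKKKKKKK
KKKKKBKKK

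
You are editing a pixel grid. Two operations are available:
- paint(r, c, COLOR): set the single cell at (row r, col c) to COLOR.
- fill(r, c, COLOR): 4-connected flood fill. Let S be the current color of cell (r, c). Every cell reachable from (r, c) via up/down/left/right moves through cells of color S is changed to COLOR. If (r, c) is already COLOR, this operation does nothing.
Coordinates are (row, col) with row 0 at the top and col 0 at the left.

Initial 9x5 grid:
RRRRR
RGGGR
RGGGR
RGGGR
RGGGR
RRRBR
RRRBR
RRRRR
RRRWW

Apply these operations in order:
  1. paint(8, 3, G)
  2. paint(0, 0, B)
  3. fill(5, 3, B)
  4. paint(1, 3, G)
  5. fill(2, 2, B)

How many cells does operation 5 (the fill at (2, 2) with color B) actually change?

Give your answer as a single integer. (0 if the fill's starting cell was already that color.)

Answer: 12

Derivation:
After op 1 paint(8,3,G):
RRRRR
RGGGR
RGGGR
RGGGR
RGGGR
RRRBR
RRRBR
RRRRR
RRRGW
After op 2 paint(0,0,B):
BRRRR
RGGGR
RGGGR
RGGGR
RGGGR
RRRBR
RRRBR
RRRRR
RRRGW
After op 3 fill(5,3,B) [0 cells changed]:
BRRRR
RGGGR
RGGGR
RGGGR
RGGGR
RRRBR
RRRBR
RRRRR
RRRGW
After op 4 paint(1,3,G):
BRRRR
RGGGR
RGGGR
RGGGR
RGGGR
RRRBR
RRRBR
RRRRR
RRRGW
After op 5 fill(2,2,B) [12 cells changed]:
BRRRR
RBBBR
RBBBR
RBBBR
RBBBR
RRRBR
RRRBR
RRRRR
RRRGW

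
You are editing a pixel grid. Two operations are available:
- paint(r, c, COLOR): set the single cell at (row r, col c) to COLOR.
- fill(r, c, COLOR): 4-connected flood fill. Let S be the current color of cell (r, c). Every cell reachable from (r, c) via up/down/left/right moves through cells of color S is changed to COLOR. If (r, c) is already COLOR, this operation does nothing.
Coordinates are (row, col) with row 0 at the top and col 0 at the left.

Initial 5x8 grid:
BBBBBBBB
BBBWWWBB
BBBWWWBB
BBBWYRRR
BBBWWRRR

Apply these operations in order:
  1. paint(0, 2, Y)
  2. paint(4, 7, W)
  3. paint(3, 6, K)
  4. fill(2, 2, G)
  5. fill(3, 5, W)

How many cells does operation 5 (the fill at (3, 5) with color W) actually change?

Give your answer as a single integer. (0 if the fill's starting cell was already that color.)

After op 1 paint(0,2,Y):
BBYBBBBB
BBBWWWBB
BBBWWWBB
BBBWYRRR
BBBWWRRR
After op 2 paint(4,7,W):
BBYBBBBB
BBBWWWBB
BBBWWWBB
BBBWYRRR
BBBWWRRW
After op 3 paint(3,6,K):
BBYBBBBB
BBBWWWBB
BBBWWWBB
BBBWYRKR
BBBWWRRW
After op 4 fill(2,2,G) [14 cells changed]:
GGYBBBBB
GGGWWWBB
GGGWWWBB
GGGWYRKR
GGGWWRRW
After op 5 fill(3,5,W) [3 cells changed]:
GGYBBBBB
GGGWWWBB
GGGWWWBB
GGGWYWKR
GGGWWWWW

Answer: 3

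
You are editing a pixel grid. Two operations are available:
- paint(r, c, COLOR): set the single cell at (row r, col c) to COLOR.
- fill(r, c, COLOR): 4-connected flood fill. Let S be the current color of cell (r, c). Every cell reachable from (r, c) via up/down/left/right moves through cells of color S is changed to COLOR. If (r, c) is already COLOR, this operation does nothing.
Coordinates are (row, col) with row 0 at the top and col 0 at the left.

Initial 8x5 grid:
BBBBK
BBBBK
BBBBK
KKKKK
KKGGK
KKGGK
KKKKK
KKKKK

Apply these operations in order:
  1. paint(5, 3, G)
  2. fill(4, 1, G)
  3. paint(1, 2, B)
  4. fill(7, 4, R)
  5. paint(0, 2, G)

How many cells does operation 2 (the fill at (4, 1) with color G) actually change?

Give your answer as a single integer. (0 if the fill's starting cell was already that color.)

After op 1 paint(5,3,G):
BBBBK
BBBBK
BBBBK
KKKKK
KKGGK
KKGGK
KKKKK
KKKKK
After op 2 fill(4,1,G) [24 cells changed]:
BBBBG
BBBBG
BBBBG
GGGGG
GGGGG
GGGGG
GGGGG
GGGGG

Answer: 24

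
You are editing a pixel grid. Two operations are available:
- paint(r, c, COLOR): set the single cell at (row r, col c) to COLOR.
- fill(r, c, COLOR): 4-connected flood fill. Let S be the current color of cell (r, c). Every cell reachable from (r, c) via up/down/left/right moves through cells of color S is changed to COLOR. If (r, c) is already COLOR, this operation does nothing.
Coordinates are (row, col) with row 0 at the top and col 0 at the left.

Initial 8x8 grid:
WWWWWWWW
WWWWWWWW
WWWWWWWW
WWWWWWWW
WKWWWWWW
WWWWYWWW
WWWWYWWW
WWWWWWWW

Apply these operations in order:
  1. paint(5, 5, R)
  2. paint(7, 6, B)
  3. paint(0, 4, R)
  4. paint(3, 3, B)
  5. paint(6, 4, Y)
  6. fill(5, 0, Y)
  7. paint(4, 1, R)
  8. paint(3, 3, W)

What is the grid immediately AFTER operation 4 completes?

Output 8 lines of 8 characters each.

Answer: WWWWRWWW
WWWWWWWW
WWWWWWWW
WWWBWWWW
WKWWWWWW
WWWWYRWW
WWWWYWWW
WWWWWWBW

Derivation:
After op 1 paint(5,5,R):
WWWWWWWW
WWWWWWWW
WWWWWWWW
WWWWWWWW
WKWWWWWW
WWWWYRWW
WWWWYWWW
WWWWWWWW
After op 2 paint(7,6,B):
WWWWWWWW
WWWWWWWW
WWWWWWWW
WWWWWWWW
WKWWWWWW
WWWWYRWW
WWWWYWWW
WWWWWWBW
After op 3 paint(0,4,R):
WWWWRWWW
WWWWWWWW
WWWWWWWW
WWWWWWWW
WKWWWWWW
WWWWYRWW
WWWWYWWW
WWWWWWBW
After op 4 paint(3,3,B):
WWWWRWWW
WWWWWWWW
WWWWWWWW
WWWBWWWW
WKWWWWWW
WWWWYRWW
WWWWYWWW
WWWWWWBW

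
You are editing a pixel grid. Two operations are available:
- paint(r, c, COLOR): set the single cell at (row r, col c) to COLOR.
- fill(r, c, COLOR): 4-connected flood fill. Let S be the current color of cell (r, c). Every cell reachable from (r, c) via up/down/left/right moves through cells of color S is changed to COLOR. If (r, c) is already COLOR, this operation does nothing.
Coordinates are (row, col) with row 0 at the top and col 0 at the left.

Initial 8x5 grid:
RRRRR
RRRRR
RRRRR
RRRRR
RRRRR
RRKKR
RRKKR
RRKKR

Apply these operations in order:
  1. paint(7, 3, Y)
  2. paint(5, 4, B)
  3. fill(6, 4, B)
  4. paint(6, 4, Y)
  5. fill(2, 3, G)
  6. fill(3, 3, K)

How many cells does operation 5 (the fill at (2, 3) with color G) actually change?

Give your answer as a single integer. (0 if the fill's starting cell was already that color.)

After op 1 paint(7,3,Y):
RRRRR
RRRRR
RRRRR
RRRRR
RRRRR
RRKKR
RRKKR
RRKYR
After op 2 paint(5,4,B):
RRRRR
RRRRR
RRRRR
RRRRR
RRRRR
RRKKB
RRKKR
RRKYR
After op 3 fill(6,4,B) [2 cells changed]:
RRRRR
RRRRR
RRRRR
RRRRR
RRRRR
RRKKB
RRKKB
RRKYB
After op 4 paint(6,4,Y):
RRRRR
RRRRR
RRRRR
RRRRR
RRRRR
RRKKB
RRKKY
RRKYB
After op 5 fill(2,3,G) [31 cells changed]:
GGGGG
GGGGG
GGGGG
GGGGG
GGGGG
GGKKB
GGKKY
GGKYB

Answer: 31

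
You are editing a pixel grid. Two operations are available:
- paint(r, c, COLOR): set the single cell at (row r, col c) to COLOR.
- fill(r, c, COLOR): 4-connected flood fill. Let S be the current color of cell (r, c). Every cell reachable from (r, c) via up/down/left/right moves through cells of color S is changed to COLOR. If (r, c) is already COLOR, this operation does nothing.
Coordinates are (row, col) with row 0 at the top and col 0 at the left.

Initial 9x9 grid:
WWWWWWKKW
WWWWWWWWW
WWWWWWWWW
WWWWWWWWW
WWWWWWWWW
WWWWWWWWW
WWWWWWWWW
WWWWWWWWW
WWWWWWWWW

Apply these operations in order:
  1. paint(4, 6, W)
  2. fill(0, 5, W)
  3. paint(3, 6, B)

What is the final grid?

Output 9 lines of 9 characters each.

Answer: WWWWWWKKW
WWWWWWWWW
WWWWWWWWW
WWWWWWBWW
WWWWWWWWW
WWWWWWWWW
WWWWWWWWW
WWWWWWWWW
WWWWWWWWW

Derivation:
After op 1 paint(4,6,W):
WWWWWWKKW
WWWWWWWWW
WWWWWWWWW
WWWWWWWWW
WWWWWWWWW
WWWWWWWWW
WWWWWWWWW
WWWWWWWWW
WWWWWWWWW
After op 2 fill(0,5,W) [0 cells changed]:
WWWWWWKKW
WWWWWWWWW
WWWWWWWWW
WWWWWWWWW
WWWWWWWWW
WWWWWWWWW
WWWWWWWWW
WWWWWWWWW
WWWWWWWWW
After op 3 paint(3,6,B):
WWWWWWKKW
WWWWWWWWW
WWWWWWWWW
WWWWWWBWW
WWWWWWWWW
WWWWWWWWW
WWWWWWWWW
WWWWWWWWW
WWWWWWWWW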